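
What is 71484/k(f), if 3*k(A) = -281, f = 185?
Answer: -214452/281 ≈ -763.17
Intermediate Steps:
k(A) = -281/3 (k(A) = (⅓)*(-281) = -281/3)
71484/k(f) = 71484/(-281/3) = 71484*(-3/281) = -214452/281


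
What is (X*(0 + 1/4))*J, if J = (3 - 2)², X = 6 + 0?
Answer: 3/2 ≈ 1.5000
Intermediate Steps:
X = 6
J = 1 (J = 1² = 1)
(X*(0 + 1/4))*J = (6*(0 + 1/4))*1 = (6*(0 + ¼))*1 = (6*(¼))*1 = (3/2)*1 = 3/2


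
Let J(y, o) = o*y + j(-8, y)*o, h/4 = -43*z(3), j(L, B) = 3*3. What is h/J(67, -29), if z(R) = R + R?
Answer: 258/551 ≈ 0.46824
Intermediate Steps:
j(L, B) = 9
z(R) = 2*R
h = -1032 (h = 4*(-86*3) = 4*(-43*6) = 4*(-258) = -1032)
J(y, o) = 9*o + o*y (J(y, o) = o*y + 9*o = 9*o + o*y)
h/J(67, -29) = -1032*(-1/(29*(9 + 67))) = -1032/((-29*76)) = -1032/(-2204) = -1032*(-1/2204) = 258/551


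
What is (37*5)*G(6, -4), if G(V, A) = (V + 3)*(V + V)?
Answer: 19980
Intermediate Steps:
G(V, A) = 2*V*(3 + V) (G(V, A) = (3 + V)*(2*V) = 2*V*(3 + V))
(37*5)*G(6, -4) = (37*5)*(2*6*(3 + 6)) = 185*(2*6*9) = 185*108 = 19980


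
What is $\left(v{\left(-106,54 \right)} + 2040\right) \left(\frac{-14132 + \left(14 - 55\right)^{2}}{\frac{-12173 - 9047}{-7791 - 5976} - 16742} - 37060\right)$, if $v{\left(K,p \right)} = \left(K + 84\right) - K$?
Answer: $- \frac{9070430085083826}{115232947} \approx -7.8714 \cdot 10^{7}$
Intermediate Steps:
$v{\left(K,p \right)} = 84$ ($v{\left(K,p \right)} = \left(84 + K\right) - K = 84$)
$\left(v{\left(-106,54 \right)} + 2040\right) \left(\frac{-14132 + \left(14 - 55\right)^{2}}{\frac{-12173 - 9047}{-7791 - 5976} - 16742} - 37060\right) = \left(84 + 2040\right) \left(\frac{-14132 + \left(14 - 55\right)^{2}}{\frac{-12173 - 9047}{-7791 - 5976} - 16742} - 37060\right) = 2124 \left(\frac{-14132 + \left(-41\right)^{2}}{- \frac{21220}{-13767} - 16742} - 37060\right) = 2124 \left(\frac{-14132 + 1681}{\left(-21220\right) \left(- \frac{1}{13767}\right) - 16742} - 37060\right) = 2124 \left(- \frac{12451}{\frac{21220}{13767} - 16742} - 37060\right) = 2124 \left(- \frac{12451}{- \frac{230465894}{13767}} - 37060\right) = 2124 \left(\left(-12451\right) \left(- \frac{13767}{230465894}\right) - 37060\right) = 2124 \left(\frac{171412917}{230465894} - 37060\right) = 2124 \left(- \frac{8540894618723}{230465894}\right) = - \frac{9070430085083826}{115232947}$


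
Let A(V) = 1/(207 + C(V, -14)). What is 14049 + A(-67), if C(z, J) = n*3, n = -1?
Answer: 2865997/204 ≈ 14049.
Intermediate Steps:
C(z, J) = -3 (C(z, J) = -1*3 = -3)
A(V) = 1/204 (A(V) = 1/(207 - 3) = 1/204)
14049 + A(-67) = 14049 + 1/204 = 2865997/204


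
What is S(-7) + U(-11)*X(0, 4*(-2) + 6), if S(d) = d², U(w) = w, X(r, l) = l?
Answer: 71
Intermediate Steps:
S(-7) + U(-11)*X(0, 4*(-2) + 6) = (-7)² - 11*(4*(-2) + 6) = 49 - 11*(-8 + 6) = 49 - 11*(-2) = 49 + 22 = 71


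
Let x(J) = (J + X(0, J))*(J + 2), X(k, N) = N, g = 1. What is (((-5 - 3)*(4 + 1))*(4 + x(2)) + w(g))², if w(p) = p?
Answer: 638401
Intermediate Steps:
x(J) = 2*J*(2 + J) (x(J) = (J + J)*(J + 2) = (2*J)*(2 + J) = 2*J*(2 + J))
(((-5 - 3)*(4 + 1))*(4 + x(2)) + w(g))² = (((-5 - 3)*(4 + 1))*(4 + 2*2*(2 + 2)) + 1)² = ((-8*5)*(4 + 2*2*4) + 1)² = (-40*(4 + 16) + 1)² = (-40*20 + 1)² = (-800 + 1)² = (-799)² = 638401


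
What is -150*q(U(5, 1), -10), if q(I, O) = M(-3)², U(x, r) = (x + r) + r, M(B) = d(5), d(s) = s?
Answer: -3750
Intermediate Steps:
M(B) = 5
U(x, r) = x + 2*r (U(x, r) = (r + x) + r = x + 2*r)
q(I, O) = 25 (q(I, O) = 5² = 25)
-150*q(U(5, 1), -10) = -150*25 = -3750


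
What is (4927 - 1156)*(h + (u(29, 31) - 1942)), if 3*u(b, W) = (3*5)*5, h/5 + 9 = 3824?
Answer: 64702818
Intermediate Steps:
h = 19075 (h = -45 + 5*3824 = -45 + 19120 = 19075)
u(b, W) = 25 (u(b, W) = ((3*5)*5)/3 = (15*5)/3 = (⅓)*75 = 25)
(4927 - 1156)*(h + (u(29, 31) - 1942)) = (4927 - 1156)*(19075 + (25 - 1942)) = 3771*(19075 - 1917) = 3771*17158 = 64702818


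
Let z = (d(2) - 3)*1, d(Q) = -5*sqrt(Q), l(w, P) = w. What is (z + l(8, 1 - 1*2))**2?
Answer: 75 - 50*sqrt(2) ≈ 4.2893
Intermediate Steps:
z = -3 - 5*sqrt(2) (z = (-5*sqrt(2) - 3)*1 = (-3 - 5*sqrt(2))*1 = -3 - 5*sqrt(2) ≈ -10.071)
(z + l(8, 1 - 1*2))**2 = ((-3 - 5*sqrt(2)) + 8)**2 = (5 - 5*sqrt(2))**2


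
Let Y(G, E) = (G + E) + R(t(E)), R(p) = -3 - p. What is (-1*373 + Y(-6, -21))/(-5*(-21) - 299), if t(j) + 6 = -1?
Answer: 198/97 ≈ 2.0412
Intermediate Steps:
t(j) = -7 (t(j) = -6 - 1 = -7)
Y(G, E) = 4 + E + G (Y(G, E) = (G + E) + (-3 - 1*(-7)) = (E + G) + (-3 + 7) = (E + G) + 4 = 4 + E + G)
(-1*373 + Y(-6, -21))/(-5*(-21) - 299) = (-1*373 + (4 - 21 - 6))/(-5*(-21) - 299) = (-373 - 23)/(105 - 299) = -396/(-194) = -396*(-1/194) = 198/97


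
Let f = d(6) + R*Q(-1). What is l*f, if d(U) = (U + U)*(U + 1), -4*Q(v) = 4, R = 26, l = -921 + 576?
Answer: -20010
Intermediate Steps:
l = -345
Q(v) = -1 (Q(v) = -1/4*4 = -1)
d(U) = 2*U*(1 + U) (d(U) = (2*U)*(1 + U) = 2*U*(1 + U))
f = 58 (f = 2*6*(1 + 6) + 26*(-1) = 2*6*7 - 26 = 84 - 26 = 58)
l*f = -345*58 = -20010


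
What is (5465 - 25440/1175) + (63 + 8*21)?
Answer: 1333472/235 ≈ 5674.4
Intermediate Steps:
(5465 - 25440/1175) + (63 + 8*21) = (5465 - 25440*1/1175) + (63 + 168) = (5465 - 5088/235) + 231 = 1279187/235 + 231 = 1333472/235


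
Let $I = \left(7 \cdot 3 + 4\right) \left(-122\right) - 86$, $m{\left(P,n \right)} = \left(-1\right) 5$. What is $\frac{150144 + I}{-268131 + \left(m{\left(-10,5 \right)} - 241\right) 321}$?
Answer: $- \frac{147008}{347097} \approx -0.42354$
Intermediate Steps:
$m{\left(P,n \right)} = -5$
$I = -3136$ ($I = \left(21 + 4\right) \left(-122\right) - 86 = 25 \left(-122\right) - 86 = -3050 - 86 = -3136$)
$\frac{150144 + I}{-268131 + \left(m{\left(-10,5 \right)} - 241\right) 321} = \frac{150144 - 3136}{-268131 + \left(-5 - 241\right) 321} = \frac{147008}{-268131 - 78966} = \frac{147008}{-347097} = 147008 \left(- \frac{1}{347097}\right) = - \frac{147008}{347097}$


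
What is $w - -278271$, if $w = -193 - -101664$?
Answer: $379742$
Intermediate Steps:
$w = 101471$ ($w = -193 + 101664 = 101471$)
$w - -278271 = 101471 - -278271 = 101471 + 278271 = 379742$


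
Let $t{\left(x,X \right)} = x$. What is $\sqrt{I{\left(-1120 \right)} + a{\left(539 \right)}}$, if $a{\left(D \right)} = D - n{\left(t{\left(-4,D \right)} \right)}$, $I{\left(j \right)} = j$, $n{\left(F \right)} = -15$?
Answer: $i \sqrt{566} \approx 23.791 i$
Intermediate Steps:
$a{\left(D \right)} = 15 + D$ ($a{\left(D \right)} = D - -15 = D + 15 = 15 + D$)
$\sqrt{I{\left(-1120 \right)} + a{\left(539 \right)}} = \sqrt{-1120 + \left(15 + 539\right)} = \sqrt{-1120 + 554} = \sqrt{-566} = i \sqrt{566}$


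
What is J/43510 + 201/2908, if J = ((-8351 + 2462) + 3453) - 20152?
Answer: -28470197/63263540 ≈ -0.45003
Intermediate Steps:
J = -22588 (J = (-5889 + 3453) - 20152 = -2436 - 20152 = -22588)
J/43510 + 201/2908 = -22588/43510 + 201/2908 = -22588*1/43510 + 201*(1/2908) = -11294/21755 + 201/2908 = -28470197/63263540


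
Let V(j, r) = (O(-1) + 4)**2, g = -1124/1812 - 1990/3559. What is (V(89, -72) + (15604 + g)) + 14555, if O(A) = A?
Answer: 48635762587/1612227 ≈ 30167.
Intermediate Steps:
g = -1901549/1612227 (g = -1124*1/1812 - 1990*1/3559 = -281/453 - 1990/3559 = -1901549/1612227 ≈ -1.1795)
V(j, r) = 9 (V(j, r) = (-1 + 4)**2 = 3**2 = 9)
(V(89, -72) + (15604 + g)) + 14555 = (9 + (15604 - 1901549/1612227)) + 14555 = (9 + 25155288559/1612227) + 14555 = 25169798602/1612227 + 14555 = 48635762587/1612227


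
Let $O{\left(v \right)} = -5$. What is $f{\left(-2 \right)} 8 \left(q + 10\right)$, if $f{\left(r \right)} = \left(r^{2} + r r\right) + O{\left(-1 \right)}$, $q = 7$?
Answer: $408$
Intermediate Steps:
$f{\left(r \right)} = -5 + 2 r^{2}$ ($f{\left(r \right)} = \left(r^{2} + r r\right) - 5 = \left(r^{2} + r^{2}\right) - 5 = 2 r^{2} - 5 = -5 + 2 r^{2}$)
$f{\left(-2 \right)} 8 \left(q + 10\right) = \left(-5 + 2 \left(-2\right)^{2}\right) 8 \left(7 + 10\right) = \left(-5 + 2 \cdot 4\right) 8 \cdot 17 = \left(-5 + 8\right) 136 = 3 \cdot 136 = 408$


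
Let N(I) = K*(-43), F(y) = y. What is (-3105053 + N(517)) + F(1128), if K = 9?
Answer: -3104312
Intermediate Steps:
N(I) = -387 (N(I) = 9*(-43) = -387)
(-3105053 + N(517)) + F(1128) = (-3105053 - 387) + 1128 = -3105440 + 1128 = -3104312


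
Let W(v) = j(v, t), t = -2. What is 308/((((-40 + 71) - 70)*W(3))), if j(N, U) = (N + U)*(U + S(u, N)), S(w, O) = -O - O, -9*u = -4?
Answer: 77/78 ≈ 0.98718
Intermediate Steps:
u = 4/9 (u = -⅑*(-4) = 4/9 ≈ 0.44444)
S(w, O) = -2*O
j(N, U) = (N + U)*(U - 2*N)
W(v) = 4 - 2*v² + 2*v (W(v) = (-2)² - 2*v² - 1*v*(-2) = 4 - 2*v² + 2*v)
308/((((-40 + 71) - 70)*W(3))) = 308/((((-40 + 71) - 70)*(4 - 2*3² + 2*3))) = 308/(((31 - 70)*(4 - 2*9 + 6))) = 308/((-39*(4 - 18 + 6))) = 308/((-39*(-8))) = 308/312 = 308*(1/312) = 77/78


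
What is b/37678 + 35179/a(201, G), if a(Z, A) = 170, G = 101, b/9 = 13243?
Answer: 336434038/1601315 ≈ 210.10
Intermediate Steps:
b = 119187 (b = 9*13243 = 119187)
b/37678 + 35179/a(201, G) = 119187/37678 + 35179/170 = 336434038/1601315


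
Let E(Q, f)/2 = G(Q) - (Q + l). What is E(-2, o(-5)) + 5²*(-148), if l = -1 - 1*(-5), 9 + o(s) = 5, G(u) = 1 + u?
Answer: -3706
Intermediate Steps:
o(s) = -4 (o(s) = -9 + 5 = -4)
l = 4 (l = -1 + 5 = 4)
E(Q, f) = -6 (E(Q, f) = 2*((1 + Q) - (Q + 4)) = 2*((1 + Q) - (4 + Q)) = 2*((1 + Q) + (-4 - Q)) = 2*(-3) = -6)
E(-2, o(-5)) + 5²*(-148) = -6 + 5²*(-148) = -6 + 25*(-148) = -6 - 3700 = -3706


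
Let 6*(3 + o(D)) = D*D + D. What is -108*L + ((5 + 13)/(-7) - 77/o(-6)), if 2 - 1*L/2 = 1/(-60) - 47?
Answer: -744007/70 ≈ -10629.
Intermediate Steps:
o(D) = -3 + D/6 + D**2/6 (o(D) = -3 + (D*D + D)/6 = -3 + (D**2 + D)/6 = -3 + (D + D**2)/6 = -3 + (D/6 + D**2/6) = -3 + D/6 + D**2/6)
L = 2941/30 (L = 4 - 2*(1/(-60) - 47) = 4 - 2*(-1/60 - 47) = 4 - 2*(-2821/60) = 4 + 2821/30 = 2941/30 ≈ 98.033)
-108*L + ((5 + 13)/(-7) - 77/o(-6)) = -108*2941/30 + ((5 + 13)/(-7) - 77/(-3 + (1/6)*(-6) + (1/6)*(-6)**2)) = -52938/5 + (18*(-1/7) - 77/(-3 - 1 + (1/6)*36)) = -52938/5 + (-18/7 - 77/(-3 - 1 + 6)) = -52938/5 + (-18/7 - 77/2) = -52938/5 - 575/14 = -744007/70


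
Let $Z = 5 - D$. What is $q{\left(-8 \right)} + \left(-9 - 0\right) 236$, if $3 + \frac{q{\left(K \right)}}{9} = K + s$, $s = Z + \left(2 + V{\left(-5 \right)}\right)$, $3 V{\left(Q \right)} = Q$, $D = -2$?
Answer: $-2157$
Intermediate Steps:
$V{\left(Q \right)} = \frac{Q}{3}$
$Z = 7$ ($Z = 5 - -2 = 5 + 2 = 7$)
$s = \frac{22}{3}$ ($s = 7 + \left(2 + \frac{1}{3} \left(-5\right)\right) = 7 + \left(2 - \frac{5}{3}\right) = 7 + \frac{1}{3} = \frac{22}{3} \approx 7.3333$)
$q{\left(K \right)} = 39 + 9 K$ ($q{\left(K \right)} = -27 + 9 \left(K + \frac{22}{3}\right) = -27 + 9 \left(\frac{22}{3} + K\right) = -27 + \left(66 + 9 K\right) = 39 + 9 K$)
$q{\left(-8 \right)} + \left(-9 - 0\right) 236 = \left(39 + 9 \left(-8\right)\right) + \left(-9 - 0\right) 236 = \left(39 - 72\right) + \left(-9 + 0\right) 236 = -33 - 2124 = -2157$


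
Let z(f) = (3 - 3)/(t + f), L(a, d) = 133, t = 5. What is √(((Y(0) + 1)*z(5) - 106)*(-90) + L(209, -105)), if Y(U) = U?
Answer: √9673 ≈ 98.351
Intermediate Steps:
z(f) = 0 (z(f) = (3 - 3)/(5 + f) = 0/(5 + f) = 0)
√(((Y(0) + 1)*z(5) - 106)*(-90) + L(209, -105)) = √(((0 + 1)*0 - 106)*(-90) + 133) = √((1*0 - 106)*(-90) + 133) = √((0 - 106)*(-90) + 133) = √(-106*(-90) + 133) = √(9540 + 133) = √9673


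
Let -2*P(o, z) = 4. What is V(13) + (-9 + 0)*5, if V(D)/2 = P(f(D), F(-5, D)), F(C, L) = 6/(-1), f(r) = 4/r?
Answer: -49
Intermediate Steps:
F(C, L) = -6 (F(C, L) = 6*(-1) = -6)
P(o, z) = -2 (P(o, z) = -½*4 = -2)
V(D) = -4 (V(D) = 2*(-2) = -4)
V(13) + (-9 + 0)*5 = -4 + (-9 + 0)*5 = -4 - 9*5 = -4 - 45 = -49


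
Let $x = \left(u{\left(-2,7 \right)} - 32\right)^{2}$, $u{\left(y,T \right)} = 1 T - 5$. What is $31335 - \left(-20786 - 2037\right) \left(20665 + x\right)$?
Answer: $492209330$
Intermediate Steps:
$u{\left(y,T \right)} = -5 + T$ ($u{\left(y,T \right)} = T - 5 = -5 + T$)
$x = 900$ ($x = \left(\left(-5 + 7\right) - 32\right)^{2} = \left(2 - 32\right)^{2} = \left(-30\right)^{2} = 900$)
$31335 - \left(-20786 - 2037\right) \left(20665 + x\right) = 31335 - \left(-20786 - 2037\right) \left(20665 + 900\right) = 31335 - \left(-22823\right) 21565 = 31335 - -492177995 = 31335 + 492177995 = 492209330$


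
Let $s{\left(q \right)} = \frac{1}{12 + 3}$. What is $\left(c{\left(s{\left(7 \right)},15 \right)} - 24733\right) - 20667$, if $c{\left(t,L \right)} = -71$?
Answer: $-45471$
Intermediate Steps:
$s{\left(q \right)} = \frac{1}{15}$
$\left(c{\left(s{\left(7 \right)},15 \right)} - 24733\right) - 20667 = \left(-71 - 24733\right) - 20667 = -24804 - 20667 = -45471$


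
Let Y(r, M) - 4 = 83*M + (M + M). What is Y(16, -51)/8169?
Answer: -4331/8169 ≈ -0.53018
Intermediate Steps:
Y(r, M) = 4 + 85*M (Y(r, M) = 4 + (83*M + (M + M)) = 4 + (83*M + 2*M) = 4 + 85*M)
Y(16, -51)/8169 = (4 + 85*(-51))/8169 = (4 - 4335)*(1/8169) = -4331*1/8169 = -4331/8169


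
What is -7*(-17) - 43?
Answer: 76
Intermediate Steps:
-7*(-17) - 43 = 119 - 43 = 76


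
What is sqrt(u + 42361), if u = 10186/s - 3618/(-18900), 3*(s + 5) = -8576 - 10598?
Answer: 3*sqrt(8492002160792822)/1343230 ≈ 205.81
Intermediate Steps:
s = -19189/3 (s = -5 + (-8576 - 10598)/3 = -5 + (1/3)*(-19174) = -5 - 19174/3 = -19189/3 ≈ -6396.3)
u = -9409637/6716150 (u = 10186/(-19189/3) - 3618/(-18900) = 10186*(-3/19189) - 3618*(-1/18900) = -30558/19189 + 67/350 = -9409637/6716150 ≈ -1.4010)
sqrt(u + 42361) = sqrt(-9409637/6716150 + 42361) = sqrt(284493420513/6716150) = 3*sqrt(8492002160792822)/1343230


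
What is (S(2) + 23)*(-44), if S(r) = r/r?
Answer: -1056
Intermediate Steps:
S(r) = 1
(S(2) + 23)*(-44) = (1 + 23)*(-44) = 24*(-44) = -1056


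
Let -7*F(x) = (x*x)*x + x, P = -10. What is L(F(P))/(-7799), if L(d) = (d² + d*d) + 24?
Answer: -2041376/382151 ≈ -5.3418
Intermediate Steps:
F(x) = -x/7 - x³/7 (F(x) = -((x*x)*x + x)/7 = -(x²*x + x)/7 = -(x³ + x)/7 = -(x + x³)/7 = -x/7 - x³/7)
L(d) = 24 + 2*d² (L(d) = (d² + d²) + 24 = 2*d² + 24 = 24 + 2*d²)
L(F(P))/(-7799) = (24 + 2*(-⅐*(-10)*(1 + (-10)²))²)/(-7799) = (24 + 2*(-⅐*(-10)*(1 + 100))²)*(-1/7799) = (24 + 2*(-⅐*(-10)*101)²)*(-1/7799) = (24 + 2*(1010/7)²)*(-1/7799) = (24 + 2*(1020100/49))*(-1/7799) = (24 + 2040200/49)*(-1/7799) = (2041376/49)*(-1/7799) = -2041376/382151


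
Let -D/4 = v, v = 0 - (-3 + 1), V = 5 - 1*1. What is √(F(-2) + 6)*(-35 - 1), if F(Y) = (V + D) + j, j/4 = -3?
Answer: -36*I*√10 ≈ -113.84*I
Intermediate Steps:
j = -12 (j = 4*(-3) = -12)
V = 4 (V = 5 - 1 = 4)
v = 2 (v = 0 - 1*(-2) = 0 + 2 = 2)
D = -8 (D = -4*2 = -8)
F(Y) = -16 (F(Y) = (4 - 8) - 12 = -4 - 12 = -16)
√(F(-2) + 6)*(-35 - 1) = √(-16 + 6)*(-35 - 1) = √(-10)*(-36) = (I*√10)*(-36) = -36*I*√10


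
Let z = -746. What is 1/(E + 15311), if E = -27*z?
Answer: 1/35453 ≈ 2.8206e-5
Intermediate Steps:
E = 20142 (E = -27*(-746) = 20142)
1/(E + 15311) = 1/(20142 + 15311) = 1/35453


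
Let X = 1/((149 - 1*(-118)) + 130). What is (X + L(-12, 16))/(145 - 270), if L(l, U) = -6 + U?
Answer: -3971/49625 ≈ -0.080020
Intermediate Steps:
X = 1/397 (X = 1/((149 + 118) + 130) = 1/(267 + 130) = 1/397 ≈ 0.0025189)
(X + L(-12, 16))/(145 - 270) = (1/397 + (-6 + 16))/(145 - 270) = (1/397 + 10)/(-125) = (3971/397)*(-1/125) = -3971/49625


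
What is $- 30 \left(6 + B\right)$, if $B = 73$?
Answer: $-2370$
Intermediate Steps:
$- 30 \left(6 + B\right) = - 30 \left(6 + 73\right) = \left(-30\right) 79 = -2370$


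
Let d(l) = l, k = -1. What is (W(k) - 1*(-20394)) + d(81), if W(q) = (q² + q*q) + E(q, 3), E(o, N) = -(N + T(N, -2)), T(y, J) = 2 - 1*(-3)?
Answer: 20469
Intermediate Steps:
T(y, J) = 5 (T(y, J) = 2 + 3 = 5)
E(o, N) = -5 - N (E(o, N) = -(N + 5) = -(5 + N) = -5 - N)
W(q) = -8 + 2*q² (W(q) = (q² + q*q) + (-5 - 1*3) = (q² + q²) + (-5 - 3) = 2*q² - 8 = -8 + 2*q²)
(W(k) - 1*(-20394)) + d(81) = ((-8 + 2*(-1)²) - 1*(-20394)) + 81 = ((-8 + 2*1) + 20394) + 81 = ((-8 + 2) + 20394) + 81 = (-6 + 20394) + 81 = 20388 + 81 = 20469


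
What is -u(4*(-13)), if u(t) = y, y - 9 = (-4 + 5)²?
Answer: -10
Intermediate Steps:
y = 10 (y = 9 + (-4 + 5)² = 9 + 1² = 9 + 1 = 10)
u(t) = 10
-u(4*(-13)) = -1*10 = -10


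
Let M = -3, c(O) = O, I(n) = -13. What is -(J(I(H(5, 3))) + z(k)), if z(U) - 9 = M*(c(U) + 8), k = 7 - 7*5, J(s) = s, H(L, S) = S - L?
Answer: -56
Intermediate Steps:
k = -28 (k = 7 - 35 = -28)
z(U) = -15 - 3*U (z(U) = 9 - 3*(U + 8) = 9 - 3*(8 + U) = 9 + (-24 - 3*U) = -15 - 3*U)
-(J(I(H(5, 3))) + z(k)) = -(-13 + (-15 - 3*(-28))) = -(-13 + (-15 + 84)) = -(-13 + 69) = -1*56 = -56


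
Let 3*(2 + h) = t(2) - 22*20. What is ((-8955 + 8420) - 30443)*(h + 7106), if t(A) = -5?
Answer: -215472642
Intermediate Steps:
h = -451/3 (h = -2 + (-5 - 22*20)/3 = -2 + (-5 - 440)/3 = -2 + (⅓)*(-445) = -2 - 445/3 = -451/3 ≈ -150.33)
((-8955 + 8420) - 30443)*(h + 7106) = ((-8955 + 8420) - 30443)*(-451/3 + 7106) = (-535 - 30443)*(20867/3) = -30978*20867/3 = -215472642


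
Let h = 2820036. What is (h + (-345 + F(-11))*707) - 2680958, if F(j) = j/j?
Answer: -104130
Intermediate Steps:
F(j) = 1
(h + (-345 + F(-11))*707) - 2680958 = (2820036 + (-345 + 1)*707) - 2680958 = (2820036 - 344*707) - 2680958 = (2820036 - 243208) - 2680958 = 2576828 - 2680958 = -104130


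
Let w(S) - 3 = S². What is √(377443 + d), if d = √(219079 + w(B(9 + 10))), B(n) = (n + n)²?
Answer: √(377443 + √2304218) ≈ 615.60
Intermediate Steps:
B(n) = 4*n² (B(n) = (2*n)² = 4*n²)
w(S) = 3 + S²
d = √2304218 (d = √(219079 + (3 + (4*(9 + 10)²)²)) = √(219079 + (3 + (4*19²)²)) = √(219079 + (3 + (4*361)²)) = √(219079 + (3 + 1444²)) = √(219079 + (3 + 2085136)) = √(219079 + 2085139) = √2304218 ≈ 1518.0)
√(377443 + d) = √(377443 + √2304218)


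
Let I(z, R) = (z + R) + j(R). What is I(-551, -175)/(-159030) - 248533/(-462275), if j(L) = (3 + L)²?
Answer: 2618387104/7351559325 ≈ 0.35617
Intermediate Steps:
I(z, R) = R + z + (3 + R)² (I(z, R) = (z + R) + (3 + R)² = (R + z) + (3 + R)² = R + z + (3 + R)²)
I(-551, -175)/(-159030) - 248533/(-462275) = (-175 - 551 + (3 - 175)²)/(-159030) - 248533/(-462275) = (-175 - 551 + (-172)²)*(-1/159030) - 248533*(-1/462275) = (-175 - 551 + 29584)*(-1/159030) + 248533/462275 = 28858*(-1/159030) + 248533/462275 = -14429/79515 + 248533/462275 = 2618387104/7351559325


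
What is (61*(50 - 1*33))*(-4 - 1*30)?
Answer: -35258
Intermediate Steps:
(61*(50 - 1*33))*(-4 - 1*30) = (61*(50 - 33))*(-4 - 30) = (61*17)*(-34) = 1037*(-34) = -35258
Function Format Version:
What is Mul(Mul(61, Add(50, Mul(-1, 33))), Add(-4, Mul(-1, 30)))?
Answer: -35258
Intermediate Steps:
Mul(Mul(61, Add(50, Mul(-1, 33))), Add(-4, Mul(-1, 30))) = Mul(Mul(61, Add(50, -33)), Add(-4, -30)) = Mul(Mul(61, 17), -34) = Mul(1037, -34) = -35258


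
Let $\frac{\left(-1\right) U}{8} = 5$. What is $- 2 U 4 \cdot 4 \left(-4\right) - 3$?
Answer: $-5123$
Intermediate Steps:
$U = -40$ ($U = \left(-8\right) 5 = -40$)
$- 2 U 4 \cdot 4 \left(-4\right) - 3 = - 2 - 40 \cdot 4 \cdot 4 \left(-4\right) - 3 = - 2 \left(-40\right) 16 \left(-4\right) - 3 = - 2 \left(\left(-640\right) \left(-4\right)\right) - 3 = \left(-2\right) 2560 - 3 = -5120 - 3 = -5123$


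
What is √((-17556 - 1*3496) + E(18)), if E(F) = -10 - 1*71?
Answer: I*√21133 ≈ 145.37*I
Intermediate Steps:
E(F) = -81 (E(F) = -10 - 71 = -81)
√((-17556 - 1*3496) + E(18)) = √((-17556 - 1*3496) - 81) = √((-17556 - 3496) - 81) = √(-21052 - 81) = √(-21133) = I*√21133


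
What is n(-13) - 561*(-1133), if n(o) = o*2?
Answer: 635587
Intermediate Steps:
n(o) = 2*o
n(-13) - 561*(-1133) = 2*(-13) - 561*(-1133) = -26 + 635613 = 635587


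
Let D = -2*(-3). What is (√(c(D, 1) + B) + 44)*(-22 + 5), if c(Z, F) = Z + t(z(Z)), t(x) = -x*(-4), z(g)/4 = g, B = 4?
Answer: -748 - 17*√106 ≈ -923.03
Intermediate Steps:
D = 6
z(g) = 4*g
t(x) = 4*x
c(Z, F) = 17*Z (c(Z, F) = Z + 4*(4*Z) = Z + 16*Z = 17*Z)
(√(c(D, 1) + B) + 44)*(-22 + 5) = (√(17*6 + 4) + 44)*(-22 + 5) = (√(102 + 4) + 44)*(-17) = (√106 + 44)*(-17) = (44 + √106)*(-17) = -748 - 17*√106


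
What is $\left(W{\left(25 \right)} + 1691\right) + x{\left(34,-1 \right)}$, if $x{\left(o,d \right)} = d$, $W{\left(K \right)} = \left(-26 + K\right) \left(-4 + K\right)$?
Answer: $1669$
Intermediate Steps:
$\left(W{\left(25 \right)} + 1691\right) + x{\left(34,-1 \right)} = \left(\left(104 + 25^{2} - 750\right) + 1691\right) - 1 = \left(\left(104 + 625 - 750\right) + 1691\right) - 1 = \left(-21 + 1691\right) - 1 = 1670 - 1 = 1669$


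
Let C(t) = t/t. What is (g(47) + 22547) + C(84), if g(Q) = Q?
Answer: 22595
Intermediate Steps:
C(t) = 1
(g(47) + 22547) + C(84) = (47 + 22547) + 1 = 22594 + 1 = 22595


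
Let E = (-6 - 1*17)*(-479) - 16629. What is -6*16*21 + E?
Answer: -7628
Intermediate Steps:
E = -5612 (E = (-6 - 17)*(-479) - 16629 = -23*(-479) - 16629 = 11017 - 16629 = -5612)
-6*16*21 + E = -6*16*21 - 5612 = -96*21 - 5612 = -2016 - 5612 = -7628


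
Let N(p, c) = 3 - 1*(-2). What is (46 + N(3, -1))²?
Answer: 2601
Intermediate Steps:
N(p, c) = 5 (N(p, c) = 3 + 2 = 5)
(46 + N(3, -1))² = (46 + 5)² = 51² = 2601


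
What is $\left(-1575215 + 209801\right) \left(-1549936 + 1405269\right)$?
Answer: $197530347138$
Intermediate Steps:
$\left(-1575215 + 209801\right) \left(-1549936 + 1405269\right) = \left(-1365414\right) \left(-144667\right) = 197530347138$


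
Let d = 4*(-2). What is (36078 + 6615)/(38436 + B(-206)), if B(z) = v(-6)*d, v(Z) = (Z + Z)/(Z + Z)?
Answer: 42693/38428 ≈ 1.1110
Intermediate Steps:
v(Z) = 1 (v(Z) = (2*Z)/((2*Z)) = (2*Z)*(1/(2*Z)) = 1)
d = -8
B(z) = -8 (B(z) = 1*(-8) = -8)
(36078 + 6615)/(38436 + B(-206)) = (36078 + 6615)/(38436 - 8) = 42693/38428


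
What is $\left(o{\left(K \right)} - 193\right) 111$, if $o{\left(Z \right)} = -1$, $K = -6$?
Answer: $-21534$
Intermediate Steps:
$\left(o{\left(K \right)} - 193\right) 111 = \left(-1 - 193\right) 111 = \left(-194\right) 111 = -21534$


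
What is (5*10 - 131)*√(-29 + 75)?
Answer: -81*√46 ≈ -549.37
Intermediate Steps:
(5*10 - 131)*√(-29 + 75) = (50 - 131)*√46 = -81*√46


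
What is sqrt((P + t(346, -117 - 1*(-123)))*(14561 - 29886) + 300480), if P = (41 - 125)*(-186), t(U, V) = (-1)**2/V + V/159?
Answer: I*sqrt(24182839115430)/318 ≈ 15464.0*I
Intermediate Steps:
t(U, V) = 1/V + V/159 (t(U, V) = 1/V + V*(1/159) = 1/V + V/159)
P = 15624 (P = -84*(-186) = 15624)
sqrt((P + t(346, -117 - 1*(-123)))*(14561 - 29886) + 300480) = sqrt((15624 + (1/(-117 - 1*(-123)) + (-117 - 1*(-123))/159))*(14561 - 29886) + 300480) = sqrt((15624 + (1/(-117 + 123) + (-117 + 123)/159))*(-15325) + 300480) = sqrt((15624 + (1/6 + (1/159)*6))*(-15325) + 300480) = sqrt((15624 + (1/6 + 2/53))*(-15325) + 300480) = sqrt((15624 + 65/318)*(-15325) + 300480) = sqrt((4968497/318)*(-15325) + 300480) = sqrt(-76142216525/318 + 300480) = sqrt(-76046663885/318) = I*sqrt(24182839115430)/318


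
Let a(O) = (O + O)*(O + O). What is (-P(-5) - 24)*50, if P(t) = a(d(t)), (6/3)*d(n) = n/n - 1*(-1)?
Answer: -1400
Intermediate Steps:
d(n) = 1 (d(n) = (n/n - 1*(-1))/2 = (1 + 1)/2 = (½)*2 = 1)
a(O) = 4*O² (a(O) = (2*O)*(2*O) = 4*O²)
P(t) = 4 (P(t) = 4*1² = 4*1 = 4)
(-P(-5) - 24)*50 = (-1*4 - 24)*50 = (-4 - 24)*50 = -28*50 = -1400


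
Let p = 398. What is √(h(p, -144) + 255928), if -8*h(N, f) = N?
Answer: √1023513/2 ≈ 505.84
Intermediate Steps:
h(N, f) = -N/8
√(h(p, -144) + 255928) = √(-⅛*398 + 255928) = √(-199/4 + 255928) = √(1023513/4) = √1023513/2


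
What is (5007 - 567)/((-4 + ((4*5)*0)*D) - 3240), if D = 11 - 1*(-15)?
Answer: -1110/811 ≈ -1.3687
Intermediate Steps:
D = 26 (D = 11 + 15 = 26)
(5007 - 567)/((-4 + ((4*5)*0)*D) - 3240) = (5007 - 567)/((-4 + ((4*5)*0)*26) - 3240) = 4440/((-4 + (20*0)*26) - 3240) = 4440/((-4 + 0*26) - 3240) = 4440/((-4 + 0) - 3240) = 4440/(-4 - 3240) = 4440/(-3244) = 4440*(-1/3244) = -1110/811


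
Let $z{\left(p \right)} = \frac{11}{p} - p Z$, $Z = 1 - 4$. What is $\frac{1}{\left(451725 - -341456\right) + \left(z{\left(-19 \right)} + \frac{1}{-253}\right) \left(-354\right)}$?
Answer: $\frac{4807}{3910808621} \approx 1.2292 \cdot 10^{-6}$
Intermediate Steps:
$Z = -3$
$z{\left(p \right)} = 3 p + \frac{11}{p}$ ($z{\left(p \right)} = \frac{11}{p} - p \left(-3\right) = \frac{11}{p} - - 3 p = \frac{11}{p} + 3 p = 3 p + \frac{11}{p}$)
$\frac{1}{\left(451725 - -341456\right) + \left(z{\left(-19 \right)} + \frac{1}{-253}\right) \left(-354\right)} = \frac{1}{\left(451725 - -341456\right) + \left(\left(3 \left(-19\right) + \frac{11}{-19}\right) + \frac{1}{-253}\right) \left(-354\right)} = \frac{1}{\left(451725 + 341456\right) + \left(\left(-57 + 11 \left(- \frac{1}{19}\right)\right) - \frac{1}{253}\right) \left(-354\right)} = \frac{1}{793181 + \left(\left(-57 - \frac{11}{19}\right) - \frac{1}{253}\right) \left(-354\right)} = \frac{1}{793181 + \left(- \frac{1094}{19} - \frac{1}{253}\right) \left(-354\right)} = \frac{1}{793181 - - \frac{97987554}{4807}} = \frac{1}{793181 + \frac{97987554}{4807}} = \frac{1}{\frac{3910808621}{4807}} = \frac{4807}{3910808621}$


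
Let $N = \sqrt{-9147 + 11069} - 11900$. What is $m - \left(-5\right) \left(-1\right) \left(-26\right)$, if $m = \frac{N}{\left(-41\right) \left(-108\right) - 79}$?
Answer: $\frac{553470}{4349} + \frac{31 \sqrt{2}}{4349} \approx 127.27$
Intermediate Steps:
$N = -11900 + 31 \sqrt{2}$ ($N = \sqrt{1922} - 11900 = 31 \sqrt{2} - 11900 = -11900 + 31 \sqrt{2} \approx -11856.0$)
$m = - \frac{11900}{4349} + \frac{31 \sqrt{2}}{4349}$ ($m = \frac{-11900 + 31 \sqrt{2}}{\left(-41\right) \left(-108\right) - 79} = \frac{-11900 + 31 \sqrt{2}}{4428 - 79} = \frac{-11900 + 31 \sqrt{2}}{4349} = \left(-11900 + 31 \sqrt{2}\right) \frac{1}{4349} = - \frac{11900}{4349} + \frac{31 \sqrt{2}}{4349} \approx -2.7262$)
$m - \left(-5\right) \left(-1\right) \left(-26\right) = \left(- \frac{11900}{4349} + \frac{31 \sqrt{2}}{4349}\right) - \left(-5\right) \left(-1\right) \left(-26\right) = \left(- \frac{11900}{4349} + \frac{31 \sqrt{2}}{4349}\right) - 5 \left(-26\right) = \left(- \frac{11900}{4349} + \frac{31 \sqrt{2}}{4349}\right) - -130 = \left(- \frac{11900}{4349} + \frac{31 \sqrt{2}}{4349}\right) + 130 = \frac{553470}{4349} + \frac{31 \sqrt{2}}{4349}$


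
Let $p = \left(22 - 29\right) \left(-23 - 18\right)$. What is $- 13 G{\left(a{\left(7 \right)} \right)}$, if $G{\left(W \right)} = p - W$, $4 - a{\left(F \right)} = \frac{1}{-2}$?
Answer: $- \frac{7345}{2} \approx -3672.5$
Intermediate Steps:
$a{\left(F \right)} = \frac{9}{2}$ ($a{\left(F \right)} = 4 - \frac{1}{-2} = 4 - - \frac{1}{2} = 4 + \frac{1}{2} = \frac{9}{2}$)
$p = 287$ ($p = \left(-7\right) \left(-41\right) = 287$)
$G{\left(W \right)} = 287 - W$
$- 13 G{\left(a{\left(7 \right)} \right)} = - 13 \left(287 - \frac{9}{2}\right) = \left(-13\right) \frac{565}{2} = - \frac{7345}{2}$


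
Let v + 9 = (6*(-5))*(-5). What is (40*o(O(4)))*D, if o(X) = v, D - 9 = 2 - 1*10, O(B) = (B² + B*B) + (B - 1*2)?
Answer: 5640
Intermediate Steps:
O(B) = -2 + B + 2*B² (O(B) = (B² + B²) + (B - 2) = 2*B² + (-2 + B) = -2 + B + 2*B²)
D = 1 (D = 9 + (2 - 1*10) = 9 + (2 - 10) = 9 - 8 = 1)
v = 141 (v = -9 + (6*(-5))*(-5) = -9 - 30*(-5) = -9 + 150 = 141)
o(X) = 141
(40*o(O(4)))*D = (40*141)*1 = 5640*1 = 5640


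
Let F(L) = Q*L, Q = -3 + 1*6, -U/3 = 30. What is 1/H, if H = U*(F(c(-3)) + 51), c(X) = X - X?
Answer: -1/4590 ≈ -0.00021786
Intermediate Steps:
c(X) = 0
U = -90 (U = -3*30 = -90)
Q = 3 (Q = -3 + 6 = 3)
F(L) = 3*L
H = -4590 (H = -90*(3*0 + 51) = -90*(0 + 51) = -90*51 = -4590)
1/H = 1/(-4590) = -1/4590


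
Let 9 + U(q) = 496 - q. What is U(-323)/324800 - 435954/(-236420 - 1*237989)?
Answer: 14198213049/15408804320 ≈ 0.92144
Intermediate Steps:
U(q) = 487 - q (U(q) = -9 + (496 - q) = 487 - q)
U(-323)/324800 - 435954/(-236420 - 1*237989) = (487 - 1*(-323))/324800 - 435954/(-236420 - 1*237989) = (487 + 323)*(1/324800) - 435954/(-236420 - 237989) = 810*(1/324800) - 435954/(-474409) = 81/32480 - 435954*(-1/474409) = 81/32480 + 435954/474409 = 14198213049/15408804320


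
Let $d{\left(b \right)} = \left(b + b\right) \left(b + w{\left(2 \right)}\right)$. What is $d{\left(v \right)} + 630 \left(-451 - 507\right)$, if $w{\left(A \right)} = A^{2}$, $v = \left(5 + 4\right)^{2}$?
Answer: $-589770$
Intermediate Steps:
$v = 81$ ($v = 9^{2} = 81$)
$d{\left(b \right)} = 2 b \left(4 + b\right)$ ($d{\left(b \right)} = \left(b + b\right) \left(b + 2^{2}\right) = 2 b \left(b + 4\right) = 2 b \left(4 + b\right)$)
$d{\left(v \right)} + 630 \left(-451 - 507\right) = 2 \cdot 81 \left(4 + 81\right) + 630 \left(-451 - 507\right) = 2 \cdot 81 \cdot 85 + 630 \left(-958\right) = 13770 - 603540 = -589770$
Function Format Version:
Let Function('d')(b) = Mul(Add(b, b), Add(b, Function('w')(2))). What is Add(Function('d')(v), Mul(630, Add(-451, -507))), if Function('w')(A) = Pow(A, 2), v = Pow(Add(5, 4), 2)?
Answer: -589770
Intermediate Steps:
v = 81 (v = Pow(9, 2) = 81)
Function('d')(b) = Mul(2, b, Add(4, b)) (Function('d')(b) = Mul(Add(b, b), Add(b, Pow(2, 2))) = Mul(Mul(2, b), Add(b, 4)) = Mul(Mul(2, b), Add(4, b)) = Mul(2, b, Add(4, b)))
Add(Function('d')(v), Mul(630, Add(-451, -507))) = Add(Mul(2, 81, Add(4, 81)), Mul(630, Add(-451, -507))) = Add(Mul(2, 81, 85), Mul(630, -958)) = Add(13770, -603540) = -589770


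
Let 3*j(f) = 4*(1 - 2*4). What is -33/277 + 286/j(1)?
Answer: -119295/3878 ≈ -30.762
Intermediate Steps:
j(f) = -28/3 (j(f) = (4*(1 - 2*4))/3 = (4*(1 - 8))/3 = (4*(-7))/3 = (⅓)*(-28) = -28/3)
-33/277 + 286/j(1) = -33/277 + 286/(-28/3) = -33*1/277 + 286*(-3/28) = -33/277 - 429/14 = -119295/3878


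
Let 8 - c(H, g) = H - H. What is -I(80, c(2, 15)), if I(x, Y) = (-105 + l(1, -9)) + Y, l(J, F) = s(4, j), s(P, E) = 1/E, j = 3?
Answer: 290/3 ≈ 96.667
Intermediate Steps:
c(H, g) = 8 (c(H, g) = 8 - (H - H) = 8 - 1*0 = 8 + 0 = 8)
l(J, F) = 1/3
I(x, Y) = -314/3 + Y (I(x, Y) = (-105 + 1/3) + Y = -314/3 + Y)
-I(80, c(2, 15)) = -(-314/3 + 8) = -1*(-290/3) = 290/3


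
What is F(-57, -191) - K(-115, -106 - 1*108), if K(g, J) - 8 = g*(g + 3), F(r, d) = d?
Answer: -13079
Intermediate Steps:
K(g, J) = 8 + g*(3 + g) (K(g, J) = 8 + g*(g + 3) = 8 + g*(3 + g))
F(-57, -191) - K(-115, -106 - 1*108) = -191 - (8 + (-115)² + 3*(-115)) = -191 - (8 + 13225 - 345) = -191 - 1*12888 = -191 - 12888 = -13079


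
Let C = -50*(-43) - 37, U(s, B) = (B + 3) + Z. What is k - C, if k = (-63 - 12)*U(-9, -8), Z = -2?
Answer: -1588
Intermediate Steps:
U(s, B) = 1 + B (U(s, B) = (B + 3) - 2 = (3 + B) - 2 = 1 + B)
k = 525 (k = (-63 - 12)*(1 - 8) = -75*(-7) = 525)
C = 2113 (C = 2150 - 37 = 2113)
k - C = 525 - 1*2113 = 525 - 2113 = -1588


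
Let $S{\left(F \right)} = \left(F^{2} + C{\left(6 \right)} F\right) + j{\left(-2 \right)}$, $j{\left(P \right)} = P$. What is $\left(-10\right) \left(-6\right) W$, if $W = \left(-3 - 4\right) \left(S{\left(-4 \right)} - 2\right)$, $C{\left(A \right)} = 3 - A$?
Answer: $-10080$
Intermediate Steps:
$S{\left(F \right)} = -2 + F^{2} - 3 F$ ($S{\left(F \right)} = \left(F^{2} + \left(3 - 6\right) F\right) - 2 = \left(F^{2} - 3 F\right) - 2 = -2 + F^{2} - 3 F$)
$W = -168$ ($W = \left(-3 - 4\right) \left(\left(-2 + \left(-4\right)^{2} - -12\right) - 2\right) = - 7 \left(\left(-2 + 16 + 12\right) - 2\right) = - 7 \left(26 - 2\right) = \left(-7\right) 24 = -168$)
$\left(-10\right) \left(-6\right) W = \left(-10\right) \left(-6\right) \left(-168\right) = 60 \left(-168\right) = -10080$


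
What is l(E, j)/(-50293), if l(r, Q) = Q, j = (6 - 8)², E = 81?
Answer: -4/50293 ≈ -7.9534e-5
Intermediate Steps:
j = 4 (j = (-2)² = 4)
l(E, j)/(-50293) = 4/(-50293) = 4*(-1/50293) = -4/50293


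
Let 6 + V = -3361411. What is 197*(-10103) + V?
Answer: -5351708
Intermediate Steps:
V = -3361417 (V = -6 - 3361411 = -3361417)
197*(-10103) + V = 197*(-10103) - 3361417 = -1990291 - 3361417 = -5351708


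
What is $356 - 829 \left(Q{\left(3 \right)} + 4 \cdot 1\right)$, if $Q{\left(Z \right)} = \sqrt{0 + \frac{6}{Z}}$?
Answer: $-2960 - 829 \sqrt{2} \approx -4132.4$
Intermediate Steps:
$Q{\left(Z \right)} = \sqrt{6} \sqrt{\frac{1}{Z}}$ ($Q{\left(Z \right)} = \sqrt{\frac{6}{Z}} = \sqrt{6} \sqrt{\frac{1}{Z}}$)
$356 - 829 \left(Q{\left(3 \right)} + 4 \cdot 1\right) = 356 - 829 \left(\sqrt{6} \sqrt{\frac{1}{3}} + 4 \cdot 1\right) = 356 - 829 \left(\frac{\sqrt{6}}{\sqrt{3}} + 4\right) = 356 - 829 \left(\sqrt{6} \frac{\sqrt{3}}{3} + 4\right) = 356 - 829 \left(\sqrt{2} + 4\right) = 356 - 829 \left(4 + \sqrt{2}\right) = 356 - \left(3316 + 829 \sqrt{2}\right) = -2960 - 829 \sqrt{2}$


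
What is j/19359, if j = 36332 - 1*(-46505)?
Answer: 82837/19359 ≈ 4.2790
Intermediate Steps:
j = 82837 (j = 36332 + 46505 = 82837)
j/19359 = 82837/19359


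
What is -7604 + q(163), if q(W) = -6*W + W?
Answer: -8419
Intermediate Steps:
q(W) = -5*W
-7604 + q(163) = -7604 - 5*163 = -7604 - 815 = -8419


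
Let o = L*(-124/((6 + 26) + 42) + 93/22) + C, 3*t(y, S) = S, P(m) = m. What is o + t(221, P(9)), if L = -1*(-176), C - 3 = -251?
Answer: 7551/37 ≈ 204.08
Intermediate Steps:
C = -248 (C = 3 - 251 = -248)
t(y, S) = S/3
L = 176
o = 7440/37 (o = 176*(-124/((6 + 26) + 42) + 93/22) - 248 = 176*(-124/(32 + 42) + 93*(1/22)) - 248 = 176*(-124/74 + 93/22) - 248 = 176*(-124*1/74 + 93/22) - 248 = 176*(-62/37 + 93/22) - 248 = 176*(2077/814) - 248 = 16616/37 - 248 = 7440/37 ≈ 201.08)
o + t(221, P(9)) = 7440/37 + (⅓)*9 = 7440/37 + 3 = 7551/37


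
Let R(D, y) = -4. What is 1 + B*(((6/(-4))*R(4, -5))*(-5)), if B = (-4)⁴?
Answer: -7679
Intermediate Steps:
B = 256
1 + B*(((6/(-4))*R(4, -5))*(-5)) = 1 + 256*(((6/(-4))*(-4))*(-5)) = 1 + 256*(((6*(-¼))*(-4))*(-5)) = 1 + 256*(-3/2*(-4)*(-5)) = 1 + 256*(6*(-5)) = 1 + 256*(-30) = 1 - 7680 = -7679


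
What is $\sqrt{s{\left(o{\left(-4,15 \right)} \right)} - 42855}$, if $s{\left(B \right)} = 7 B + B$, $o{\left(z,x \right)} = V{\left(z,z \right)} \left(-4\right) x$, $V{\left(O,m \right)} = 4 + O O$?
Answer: $i \sqrt{52455} \approx 229.03 i$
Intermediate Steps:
$V{\left(O,m \right)} = 4 + O^{2}$
$o{\left(z,x \right)} = x \left(-16 - 4 z^{2}\right)$ ($o{\left(z,x \right)} = \left(4 + z^{2}\right) \left(-4\right) x = \left(-16 - 4 z^{2}\right) x = x \left(-16 - 4 z^{2}\right)$)
$s{\left(B \right)} = 8 B$
$\sqrt{s{\left(o{\left(-4,15 \right)} \right)} - 42855} = \sqrt{8 \left(\left(-4\right) 15 \left(4 + \left(-4\right)^{2}\right)\right) - 42855} = \sqrt{8 \left(\left(-4\right) 15 \left(4 + 16\right)\right) - 42855} = \sqrt{8 \left(\left(-4\right) 15 \cdot 20\right) - 42855} = \sqrt{8 \left(-1200\right) - 42855} = \sqrt{-9600 - 42855} = \sqrt{-52455} = i \sqrt{52455}$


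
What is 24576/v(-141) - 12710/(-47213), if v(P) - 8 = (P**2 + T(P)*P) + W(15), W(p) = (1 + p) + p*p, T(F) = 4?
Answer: 7575218/4966503 ≈ 1.5253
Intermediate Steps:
W(p) = 1 + p + p**2 (W(p) = (1 + p) + p**2 = 1 + p + p**2)
v(P) = 249 + P**2 + 4*P (v(P) = 8 + ((P**2 + 4*P) + (1 + 15 + 15**2)) = 8 + ((P**2 + 4*P) + (1 + 15 + 225)) = 8 + ((P**2 + 4*P) + 241) = 8 + (241 + P**2 + 4*P) = 249 + P**2 + 4*P)
24576/v(-141) - 12710/(-47213) = 24576/(249 + (-141)**2 + 4*(-141)) - 12710/(-47213) = 24576/(249 + 19881 - 564) - 12710*(-1/47213) = 24576/19566 + 410/1523 = 24576*(1/19566) + 410/1523 = 4096/3261 + 410/1523 = 7575218/4966503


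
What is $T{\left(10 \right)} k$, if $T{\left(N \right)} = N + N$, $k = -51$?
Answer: $-1020$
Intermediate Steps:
$T{\left(N \right)} = 2 N$
$T{\left(10 \right)} k = 2 \cdot 10 \left(-51\right) = 20 \left(-51\right) = -1020$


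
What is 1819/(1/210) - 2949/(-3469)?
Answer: 1325126259/3469 ≈ 3.8199e+5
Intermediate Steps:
1819/(1/210) - 2949/(-3469) = 1819/(1/210) - 2949*(-1/3469) = 1819*210 + 2949/3469 = 381990 + 2949/3469 = 1325126259/3469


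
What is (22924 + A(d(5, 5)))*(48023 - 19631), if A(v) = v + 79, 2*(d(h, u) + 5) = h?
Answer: 653030196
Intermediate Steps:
d(h, u) = -5 + h/2
A(v) = 79 + v
(22924 + A(d(5, 5)))*(48023 - 19631) = (22924 + (79 + (-5 + (½)*5)))*(48023 - 19631) = (22924 + (79 + (-5 + 5/2)))*28392 = (22924 + (79 - 5/2))*28392 = (22924 + 153/2)*28392 = (46001/2)*28392 = 653030196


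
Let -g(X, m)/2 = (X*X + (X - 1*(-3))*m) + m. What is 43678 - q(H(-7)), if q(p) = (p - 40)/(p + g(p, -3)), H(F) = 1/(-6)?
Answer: 17908703/410 ≈ 43680.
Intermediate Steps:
g(X, m) = -2*m - 2*X**2 - 2*m*(3 + X) (g(X, m) = -2*((X*X + (X - 1*(-3))*m) + m) = -2*((X**2 + (X + 3)*m) + m) = -2*((X**2 + (3 + X)*m) + m) = -2*((X**2 + m*(3 + X)) + m) = -2*(m + X**2 + m*(3 + X)) = -2*m - 2*X**2 - 2*m*(3 + X))
H(F) = -1/6
q(p) = (-40 + p)/(24 - 2*p**2 + 7*p) (q(p) = (p - 40)/(p + (-8*(-3) - 2*p**2 - 2*p*(-3))) = (-40 + p)/(p + (24 - 2*p**2 + 6*p)) = (-40 + p)/(24 - 2*p**2 + 7*p))
43678 - q(H(-7)) = 43678 - (40 - 1*(-1/6))/(-24 - 7*(-1/6) + 2*(-1/6)**2) = 43678 - (40 + 1/6)/(-24 + 7/6 + 2*(1/36)) = 43678 - 241/((-24 + 7/6 + 1/18)*6) = 43678 - 241/((-205/9)*6) = 43678 - (-9)*241/(205*6) = 43678 - 1*(-723/410) = 43678 + 723/410 = 17908703/410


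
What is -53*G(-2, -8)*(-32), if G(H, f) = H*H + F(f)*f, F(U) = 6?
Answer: -74624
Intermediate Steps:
G(H, f) = H**2 + 6*f (G(H, f) = H*H + 6*f = H**2 + 6*f)
-53*G(-2, -8)*(-32) = -53*((-2)**2 + 6*(-8))*(-32) = -53*(4 - 48)*(-32) = -53*(-44)*(-32) = 2332*(-32) = -74624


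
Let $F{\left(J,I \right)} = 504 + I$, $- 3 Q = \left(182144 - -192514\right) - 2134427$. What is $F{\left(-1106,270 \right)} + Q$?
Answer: $\frac{1762091}{3} \approx 5.8736 \cdot 10^{5}$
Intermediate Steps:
$Q = \frac{1759769}{3}$ ($Q = - \frac{\left(182144 - -192514\right) - 2134427}{3} = - \frac{\left(182144 + 192514\right) - 2134427}{3} = - \frac{374658 - 2134427}{3} = \left(- \frac{1}{3}\right) \left(-1759769\right) = \frac{1759769}{3} \approx 5.8659 \cdot 10^{5}$)
$F{\left(-1106,270 \right)} + Q = \left(504 + 270\right) + \frac{1759769}{3} = 774 + \frac{1759769}{3} = \frac{1762091}{3}$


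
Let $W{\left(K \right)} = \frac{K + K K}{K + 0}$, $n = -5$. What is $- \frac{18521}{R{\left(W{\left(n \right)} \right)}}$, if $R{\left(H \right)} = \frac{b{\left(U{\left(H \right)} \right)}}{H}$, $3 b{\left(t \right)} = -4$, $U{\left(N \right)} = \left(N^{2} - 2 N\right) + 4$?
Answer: $-55563$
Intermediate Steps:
$U{\left(N \right)} = 4 + N^{2} - 2 N$
$b{\left(t \right)} = - \frac{4}{3}$ ($b{\left(t \right)} = \frac{1}{3} \left(-4\right) = - \frac{4}{3}$)
$W{\left(K \right)} = \frac{K + K^{2}}{K}$
$R{\left(H \right)} = - \frac{4}{3 H}$
$- \frac{18521}{R{\left(W{\left(n \right)} \right)}} = - \frac{18521}{\left(- \frac{4}{3}\right) \frac{1}{1 - 5}} = - \frac{18521}{\left(- \frac{4}{3}\right) \frac{1}{-4}} = - \frac{18521}{\left(- \frac{4}{3}\right) \left(- \frac{1}{4}\right)} = - 18521 \frac{1}{\frac{1}{3}} = \left(-18521\right) 3 = -55563$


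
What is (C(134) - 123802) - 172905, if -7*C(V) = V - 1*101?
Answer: -2076982/7 ≈ -2.9671e+5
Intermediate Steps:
C(V) = 101/7 - V/7 (C(V) = -(V - 1*101)/7 = -(V - 101)/7 = -(-101 + V)/7 = 101/7 - V/7)
(C(134) - 123802) - 172905 = ((101/7 - 1/7*134) - 123802) - 172905 = ((101/7 - 134/7) - 123802) - 172905 = (-33/7 - 123802) - 172905 = -866647/7 - 172905 = -2076982/7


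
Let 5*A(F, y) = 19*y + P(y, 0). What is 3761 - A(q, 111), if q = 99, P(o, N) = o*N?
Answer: 16696/5 ≈ 3339.2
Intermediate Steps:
P(o, N) = N*o
A(F, y) = 19*y/5 (A(F, y) = (19*y + 0*y)/5 = (19*y + 0)/5 = (19*y)/5 = 19*y/5)
3761 - A(q, 111) = 3761 - 19*111/5 = 3761 - 1*2109/5 = 3761 - 2109/5 = 16696/5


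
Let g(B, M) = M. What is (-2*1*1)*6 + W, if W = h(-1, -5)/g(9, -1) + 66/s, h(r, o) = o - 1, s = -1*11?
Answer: -12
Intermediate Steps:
s = -11
h(r, o) = -1 + o
W = 0 (W = (-1 - 5)/(-1) + 66/(-11) = -6*(-1) + 66*(-1/11) = 6 - 6 = 0)
(-2*1*1)*6 + W = (-2*1*1)*6 + 0 = -2*1*6 + 0 = -2*6 + 0 = -12 + 0 = -12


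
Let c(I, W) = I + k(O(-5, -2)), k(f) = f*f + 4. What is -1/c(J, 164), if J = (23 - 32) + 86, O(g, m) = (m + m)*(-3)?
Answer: -1/225 ≈ -0.0044444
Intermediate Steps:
O(g, m) = -6*m (O(g, m) = (2*m)*(-3) = -6*m)
k(f) = 4 + f² (k(f) = f² + 4 = 4 + f²)
J = 77 (J = -9 + 86 = 77)
c(I, W) = 148 + I (c(I, W) = I + (4 + (-6*(-2))²) = I + (4 + 12²) = I + (4 + 144) = I + 148 = 148 + I)
-1/c(J, 164) = -1/(148 + 77) = -1/225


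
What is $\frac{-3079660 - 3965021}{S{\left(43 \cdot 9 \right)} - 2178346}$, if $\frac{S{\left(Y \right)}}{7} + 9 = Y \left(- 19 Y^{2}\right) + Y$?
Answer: $\frac{7044681}{7710935899} \approx 0.0009136$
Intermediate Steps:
$S{\left(Y \right)} = -63 - 133 Y^{3} + 7 Y$ ($S{\left(Y \right)} = -63 + 7 \left(Y \left(- 19 Y^{2}\right) + Y\right) = -63 + 7 \left(- 19 Y^{3} + Y\right) = -63 + 7 \left(Y - 19 Y^{3}\right) = -63 - \left(- 7 Y + 133 Y^{3}\right) = -63 - 133 Y^{3} + 7 Y$)
$\frac{-3079660 - 3965021}{S{\left(43 \cdot 9 \right)} - 2178346} = \frac{-3079660 - 3965021}{\left(-63 - 133 \left(43 \cdot 9\right)^{3} + 7 \cdot 43 \cdot 9\right) - 2178346} = - \frac{7044681}{\left(-63 - 133 \cdot 387^{3} + 7 \cdot 387\right) - 2178346} = - \frac{7044681}{\left(-63 - 7708760199 + 2709\right) - 2178346} = - \frac{7044681}{-7708757553 - 2178346} = - \frac{7044681}{-7710935899} = \left(-7044681\right) \left(- \frac{1}{7710935899}\right) = \frac{7044681}{7710935899}$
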